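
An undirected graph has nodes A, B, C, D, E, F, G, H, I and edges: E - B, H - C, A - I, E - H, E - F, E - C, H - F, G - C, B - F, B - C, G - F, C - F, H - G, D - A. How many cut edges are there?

2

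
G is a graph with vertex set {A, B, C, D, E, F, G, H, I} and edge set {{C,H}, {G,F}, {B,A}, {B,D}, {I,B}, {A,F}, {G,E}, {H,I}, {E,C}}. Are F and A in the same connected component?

Yes

From F we can reach A, B, C, D, E, F, G, H, I, which includes A.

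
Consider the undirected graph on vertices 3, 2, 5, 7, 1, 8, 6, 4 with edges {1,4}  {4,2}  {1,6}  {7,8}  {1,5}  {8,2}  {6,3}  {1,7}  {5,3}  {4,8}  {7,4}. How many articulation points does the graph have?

1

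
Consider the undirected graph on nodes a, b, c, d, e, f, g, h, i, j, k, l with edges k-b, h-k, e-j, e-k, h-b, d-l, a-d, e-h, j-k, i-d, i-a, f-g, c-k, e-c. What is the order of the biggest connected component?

6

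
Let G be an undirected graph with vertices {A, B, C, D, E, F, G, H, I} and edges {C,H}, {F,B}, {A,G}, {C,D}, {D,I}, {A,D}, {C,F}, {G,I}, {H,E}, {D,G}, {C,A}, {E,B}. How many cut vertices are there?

1

Removing C increases the component count from 1 to 2, so C is a cut vertex.
By contrast removing B leaves 1 component; it is not a cut vertex. No other vertex is a cut vertex either.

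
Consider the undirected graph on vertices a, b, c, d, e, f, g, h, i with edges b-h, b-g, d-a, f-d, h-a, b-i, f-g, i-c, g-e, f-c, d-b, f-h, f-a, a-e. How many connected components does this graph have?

Starting from a we can reach a, b, c, d, e, f, g, h, i. That is one component of size 9.
Total: 1 component.

1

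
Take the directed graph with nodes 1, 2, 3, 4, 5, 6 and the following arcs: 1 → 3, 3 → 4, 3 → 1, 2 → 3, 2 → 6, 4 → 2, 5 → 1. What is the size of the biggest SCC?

{1, 2, 3, 4} are all mutually reachable — one SCC of size 4.
{6} is an SCC by itself.
{5} is an SCC by itself.
The largest has 4 vertices.

4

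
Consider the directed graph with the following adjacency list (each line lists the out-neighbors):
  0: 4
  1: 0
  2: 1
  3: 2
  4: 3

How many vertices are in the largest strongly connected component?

5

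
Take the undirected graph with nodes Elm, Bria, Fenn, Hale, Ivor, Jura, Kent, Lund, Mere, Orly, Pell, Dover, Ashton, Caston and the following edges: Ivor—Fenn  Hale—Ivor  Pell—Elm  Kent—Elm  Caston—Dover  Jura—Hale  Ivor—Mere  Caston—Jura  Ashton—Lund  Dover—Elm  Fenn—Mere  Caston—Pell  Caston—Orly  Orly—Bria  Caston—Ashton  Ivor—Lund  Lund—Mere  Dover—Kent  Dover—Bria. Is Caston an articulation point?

Yes

Deleting Caston raises the number of components from 1 to 2, so Caston is a cut vertex.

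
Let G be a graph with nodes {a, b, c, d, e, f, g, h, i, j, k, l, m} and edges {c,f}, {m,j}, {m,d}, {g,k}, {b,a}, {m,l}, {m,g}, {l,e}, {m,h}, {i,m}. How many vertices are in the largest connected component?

9

Starting from c we can reach c, f. That is one component of size 2.
Starting from a we can reach a, b. That is one component of size 2.
Starting from d we can reach d, e, g, h, i, j, k, l, m. That is one component of size 9.
The largest has 9 vertices.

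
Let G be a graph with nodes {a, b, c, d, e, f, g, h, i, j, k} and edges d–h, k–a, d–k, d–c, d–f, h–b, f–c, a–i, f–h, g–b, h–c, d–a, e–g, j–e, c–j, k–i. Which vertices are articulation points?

d

Removing d increases the component count from 1 to 2, so d is a cut vertex.
By contrast removing e leaves 1 component; it is not a cut vertex. No other vertex is a cut vertex either.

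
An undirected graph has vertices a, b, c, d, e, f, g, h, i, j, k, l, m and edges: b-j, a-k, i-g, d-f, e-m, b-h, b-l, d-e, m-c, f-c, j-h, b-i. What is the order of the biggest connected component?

6

Starting from a we can reach a, k. That is one component of size 2.
Starting from c we can reach c, d, e, f, m. That is one component of size 5.
Starting from b we can reach b, g, h, i, j, l. That is one component of size 6.
The largest has 6 vertices.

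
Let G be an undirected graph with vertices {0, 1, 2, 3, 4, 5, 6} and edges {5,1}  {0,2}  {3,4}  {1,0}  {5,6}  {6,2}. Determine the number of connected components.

Starting from 3 we can reach 3, 4. That is one component of size 2.
Starting from 0 we can reach 0, 1, 2, 5, 6. That is one component of size 5.
Total: 2 components.

2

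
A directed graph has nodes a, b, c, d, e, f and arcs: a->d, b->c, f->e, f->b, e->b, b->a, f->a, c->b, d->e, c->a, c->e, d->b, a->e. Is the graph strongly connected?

No

There is no directed path from c to f, so the graph is not strongly connected.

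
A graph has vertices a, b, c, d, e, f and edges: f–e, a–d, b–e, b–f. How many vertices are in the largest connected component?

3

c is isolated — a component by itself.
Starting from a we can reach a, d. That is one component of size 2.
Starting from b we can reach b, e, f. That is one component of size 3.
The largest has 3 vertices.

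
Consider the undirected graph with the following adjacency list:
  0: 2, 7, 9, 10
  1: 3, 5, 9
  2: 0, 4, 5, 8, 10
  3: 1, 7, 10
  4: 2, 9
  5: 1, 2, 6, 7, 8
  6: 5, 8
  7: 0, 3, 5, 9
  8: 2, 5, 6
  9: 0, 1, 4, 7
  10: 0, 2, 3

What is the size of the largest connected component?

11

Starting from 0 we can reach 0, 1, 2, 3, 4, 5, 6, 7, 8, 9, 10. That is one component of size 11.
The largest has 11 vertices.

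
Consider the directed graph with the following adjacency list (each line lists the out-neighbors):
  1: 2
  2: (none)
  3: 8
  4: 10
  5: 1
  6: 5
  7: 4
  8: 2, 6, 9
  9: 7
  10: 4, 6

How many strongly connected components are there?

9

{4, 10} are all mutually reachable — one SCC of size 2.
{9} is an SCC by itself.
{2} is an SCC by itself.
{8} is an SCC by itself.
{7} is an SCC by itself.
(and 4 more singleton SCCs)
That gives 9 strongly connected components.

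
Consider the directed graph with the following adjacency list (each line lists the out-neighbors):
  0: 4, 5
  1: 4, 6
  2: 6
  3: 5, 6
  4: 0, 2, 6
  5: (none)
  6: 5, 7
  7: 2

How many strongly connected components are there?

5

{2, 6, 7} are all mutually reachable — one SCC of size 3.
{0, 4} are all mutually reachable — one SCC of size 2.
{1} is an SCC by itself.
{3} is an SCC by itself.
{5} is an SCC by itself.
That gives 5 strongly connected components.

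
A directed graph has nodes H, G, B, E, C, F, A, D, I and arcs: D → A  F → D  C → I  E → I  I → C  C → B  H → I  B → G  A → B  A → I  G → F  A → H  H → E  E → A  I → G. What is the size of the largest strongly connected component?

{A, B, C, D, E, F, G, H, I} are all mutually reachable — one SCC of size 9.
The largest has 9 vertices.

9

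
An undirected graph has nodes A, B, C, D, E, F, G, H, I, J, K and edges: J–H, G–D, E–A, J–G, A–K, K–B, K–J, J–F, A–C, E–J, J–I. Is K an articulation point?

Yes

Deleting K raises the number of components from 1 to 2, so K is a cut vertex.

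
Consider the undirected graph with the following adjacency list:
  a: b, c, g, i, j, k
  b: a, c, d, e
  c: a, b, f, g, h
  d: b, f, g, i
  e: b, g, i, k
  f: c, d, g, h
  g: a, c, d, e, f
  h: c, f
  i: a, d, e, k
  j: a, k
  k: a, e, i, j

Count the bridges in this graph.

0

The edges on the cycle a-g-e-b-a are not bridges since each lies on that cycle.
Every edge lies on some cycle, so there are no bridges.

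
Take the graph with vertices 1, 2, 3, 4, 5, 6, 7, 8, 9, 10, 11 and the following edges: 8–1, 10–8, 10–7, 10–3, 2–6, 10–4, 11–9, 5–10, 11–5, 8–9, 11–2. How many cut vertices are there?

4

Removing 2 increases the component count from 1 to 2, so 2 is a cut vertex.
Removing 8 increases the component count from 1 to 2, so 8 is a cut vertex.
Removing 10 increases the component count from 1 to 4, so 10 is a cut vertex.
Likewise 11 is a cut vertex.
By contrast removing 1 leaves 1 component; it is not a cut vertex. No other vertex is a cut vertex either.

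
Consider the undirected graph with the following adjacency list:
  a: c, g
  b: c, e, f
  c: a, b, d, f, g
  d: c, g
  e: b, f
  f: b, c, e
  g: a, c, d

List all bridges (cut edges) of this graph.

none

The edges on the cycle c-a-g-c are not bridges since each lies on that cycle.
Every edge lies on some cycle, so there are no bridges.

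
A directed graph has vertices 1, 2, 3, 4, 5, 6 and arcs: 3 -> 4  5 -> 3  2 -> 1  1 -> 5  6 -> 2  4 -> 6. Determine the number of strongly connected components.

1

{1, 2, 3, 4, 5, 6} are all mutually reachable — one SCC of size 6.
That gives 1 strongly connected component.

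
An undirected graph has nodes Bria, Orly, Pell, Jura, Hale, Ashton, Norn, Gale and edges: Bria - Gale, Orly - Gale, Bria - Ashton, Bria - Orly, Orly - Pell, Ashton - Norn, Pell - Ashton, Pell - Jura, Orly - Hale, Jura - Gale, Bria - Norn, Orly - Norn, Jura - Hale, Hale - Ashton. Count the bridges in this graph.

0

The edges on the cycle Orly-Pell-Jura-Gale-Orly are not bridges since each lies on that cycle.
Every edge lies on some cycle, so there are no bridges.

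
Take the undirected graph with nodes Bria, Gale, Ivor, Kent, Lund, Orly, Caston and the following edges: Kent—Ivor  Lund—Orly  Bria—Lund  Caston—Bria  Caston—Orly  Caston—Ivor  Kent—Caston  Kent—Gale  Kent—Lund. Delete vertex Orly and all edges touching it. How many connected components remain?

With Orly gone, the remaining components are: {Bria, Gale, Ivor, Kent, Lund, Caston}.
That is 1 component.

1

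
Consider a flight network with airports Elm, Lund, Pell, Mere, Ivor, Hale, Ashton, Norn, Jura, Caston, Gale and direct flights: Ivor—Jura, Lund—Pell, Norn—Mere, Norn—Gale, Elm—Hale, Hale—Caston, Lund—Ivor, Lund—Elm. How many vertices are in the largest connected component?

7

Ashton is isolated — a component by itself.
Starting from Gale we can reach Gale, Mere, Norn. That is one component of size 3.
Starting from Elm we can reach Elm, Hale, Ivor, Jura, Lund, Pell, Caston. That is one component of size 7.
The largest has 7 vertices.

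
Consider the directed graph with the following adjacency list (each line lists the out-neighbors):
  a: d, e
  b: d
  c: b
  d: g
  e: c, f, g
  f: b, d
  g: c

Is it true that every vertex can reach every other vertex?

There is no directed path from b to f, so the graph is not strongly connected.

No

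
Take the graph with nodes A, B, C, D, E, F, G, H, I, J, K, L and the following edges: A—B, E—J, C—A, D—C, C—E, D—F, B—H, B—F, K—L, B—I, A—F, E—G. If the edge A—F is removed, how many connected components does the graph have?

2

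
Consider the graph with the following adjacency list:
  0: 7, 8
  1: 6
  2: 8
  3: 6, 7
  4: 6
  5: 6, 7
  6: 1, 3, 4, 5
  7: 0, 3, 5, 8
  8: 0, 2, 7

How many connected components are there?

1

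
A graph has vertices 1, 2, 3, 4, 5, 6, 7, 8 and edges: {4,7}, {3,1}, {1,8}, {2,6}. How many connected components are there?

5 is isolated — a component by itself.
Starting from 2 we can reach 2, 6. That is one component of size 2.
Starting from 4 we can reach 4, 7. That is one component of size 2.
Starting from 1 we can reach 1, 3, 8. That is one component of size 3.
Total: 4 components.

4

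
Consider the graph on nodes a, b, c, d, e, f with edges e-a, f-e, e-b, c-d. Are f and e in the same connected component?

Yes

From f we can reach a, b, e, f, which includes e.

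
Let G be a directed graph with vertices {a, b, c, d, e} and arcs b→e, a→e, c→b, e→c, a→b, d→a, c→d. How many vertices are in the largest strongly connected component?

5

{a, b, c, d, e} are all mutually reachable — one SCC of size 5.
The largest has 5 vertices.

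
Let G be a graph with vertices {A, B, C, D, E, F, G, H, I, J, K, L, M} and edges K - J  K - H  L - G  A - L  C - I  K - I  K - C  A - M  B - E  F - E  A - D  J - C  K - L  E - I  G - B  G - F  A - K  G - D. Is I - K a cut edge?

After removing I - K, the path I-C-K still connects them, so the edge is not a bridge.

No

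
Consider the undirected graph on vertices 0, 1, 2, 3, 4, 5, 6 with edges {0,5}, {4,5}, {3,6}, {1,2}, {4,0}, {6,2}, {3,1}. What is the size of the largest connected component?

Starting from 0 we can reach 0, 4, 5. That is one component of size 3.
Starting from 1 we can reach 1, 2, 3, 6. That is one component of size 4.
The largest has 4 vertices.

4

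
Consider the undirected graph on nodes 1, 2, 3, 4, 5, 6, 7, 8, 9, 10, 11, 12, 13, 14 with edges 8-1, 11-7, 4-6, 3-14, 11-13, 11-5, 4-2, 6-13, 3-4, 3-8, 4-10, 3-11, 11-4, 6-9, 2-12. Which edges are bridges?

The edges on the cycle 11-4-6-13-11 are not bridges since each lies on that cycle.
But removing 14-3 disconnects 14 from 3; removing 2-12 disconnects 2 from 12; removing 4-10 disconnects 4 from 10; removing 8-3 disconnects 8 from 3 — these are bridges.
In total 9 edges are bridges.

1-8, 10-4, 11-5, 11-7, 12-2, 14-3, 2-4, 3-8, 6-9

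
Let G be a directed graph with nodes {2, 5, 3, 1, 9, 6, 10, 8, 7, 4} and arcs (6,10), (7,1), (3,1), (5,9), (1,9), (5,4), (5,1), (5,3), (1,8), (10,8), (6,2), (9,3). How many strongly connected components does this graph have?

8

{1, 3, 9} are all mutually reachable — one SCC of size 3.
{6} is an SCC by itself.
{5} is an SCC by itself.
{2} is an SCC by itself.
{7} is an SCC by itself.
(and 3 more singleton SCCs)
That gives 8 strongly connected components.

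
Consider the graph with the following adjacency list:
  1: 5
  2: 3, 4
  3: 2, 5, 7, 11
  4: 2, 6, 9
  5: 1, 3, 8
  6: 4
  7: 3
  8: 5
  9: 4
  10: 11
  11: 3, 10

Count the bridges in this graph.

removing 7-3 disconnects 7 from 3; removing 5-3 disconnects 5 from 3; removing 8-5 disconnects 8 from 5; removing 9-4 disconnects 9 from 4 — these are bridges.
In total 10 edges are bridges.

10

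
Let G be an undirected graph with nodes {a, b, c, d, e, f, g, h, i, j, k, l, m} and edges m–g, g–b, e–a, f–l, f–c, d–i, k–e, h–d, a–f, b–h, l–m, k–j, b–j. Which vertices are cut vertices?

Removing b increases the component count from 1 to 2, so b is a cut vertex.
Removing d increases the component count from 1 to 2, so d is a cut vertex.
Removing f increases the component count from 1 to 2, so f is a cut vertex.
Likewise h is a cut vertex.
By contrast removing g leaves 1 component; it is not a cut vertex. No other vertex is a cut vertex either.

b, d, f, h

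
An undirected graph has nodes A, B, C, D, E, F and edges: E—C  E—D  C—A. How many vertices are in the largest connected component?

4

B is isolated — a component by itself.
F is isolated — a component by itself.
Starting from A we can reach A, C, D, E. That is one component of size 4.
The largest has 4 vertices.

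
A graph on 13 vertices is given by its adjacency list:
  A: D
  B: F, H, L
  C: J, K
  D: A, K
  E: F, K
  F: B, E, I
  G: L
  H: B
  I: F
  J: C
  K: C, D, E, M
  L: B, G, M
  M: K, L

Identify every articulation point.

Removing B increases the component count from 1 to 2, so B is a cut vertex.
Removing C increases the component count from 1 to 2, so C is a cut vertex.
Removing D increases the component count from 1 to 2, so D is a cut vertex.
Likewise F, K, L are cut vertices.
By contrast removing M leaves 1 component; it is not a cut vertex. No other vertex is a cut vertex either.

B, C, D, F, K, L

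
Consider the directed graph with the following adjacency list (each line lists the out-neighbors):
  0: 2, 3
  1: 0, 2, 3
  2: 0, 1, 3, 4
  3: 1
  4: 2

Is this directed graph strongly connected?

From 2 we can reach every vertex (0, 1, 2, 3, 4), and every vertex can reach 2 (0, 1, 2, 3, 4). So the whole graph is one strongly connected component.

Yes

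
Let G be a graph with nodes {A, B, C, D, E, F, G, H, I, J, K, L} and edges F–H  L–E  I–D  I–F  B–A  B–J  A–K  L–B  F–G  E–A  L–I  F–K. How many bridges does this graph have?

4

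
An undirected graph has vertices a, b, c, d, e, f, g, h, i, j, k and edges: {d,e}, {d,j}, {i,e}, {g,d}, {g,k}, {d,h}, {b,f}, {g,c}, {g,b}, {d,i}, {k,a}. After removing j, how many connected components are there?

With j gone, the remaining components are: {a, b, c, d, e, f, g, h, i, k}.
That is 1 component.

1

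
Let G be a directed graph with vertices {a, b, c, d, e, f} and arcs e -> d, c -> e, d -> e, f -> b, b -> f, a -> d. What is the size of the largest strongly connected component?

2

{d, e} are all mutually reachable — one SCC of size 2.
{b, f} are all mutually reachable — one SCC of size 2.
{c} is an SCC by itself.
{a} is an SCC by itself.
The largest has 2 vertices.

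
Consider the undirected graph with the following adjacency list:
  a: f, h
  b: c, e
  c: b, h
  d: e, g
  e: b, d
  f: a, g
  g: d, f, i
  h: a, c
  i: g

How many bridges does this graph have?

1

The edges on the cycle c-h-a-f-g-d-e-b-c are not bridges since each lies on that cycle.
But removing i-g disconnects i from g — this is a bridge.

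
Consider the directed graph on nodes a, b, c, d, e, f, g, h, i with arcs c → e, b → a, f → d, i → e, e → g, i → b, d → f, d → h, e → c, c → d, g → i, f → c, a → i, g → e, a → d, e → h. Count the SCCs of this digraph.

2

{a, b, c, d, e, f, g, i} are all mutually reachable — one SCC of size 8.
{h} is an SCC by itself.
That gives 2 strongly connected components.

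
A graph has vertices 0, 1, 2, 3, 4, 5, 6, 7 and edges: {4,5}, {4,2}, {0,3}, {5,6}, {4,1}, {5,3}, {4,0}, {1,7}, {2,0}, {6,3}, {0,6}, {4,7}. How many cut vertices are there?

1

Removing 4 increases the component count from 1 to 2, so 4 is a cut vertex.
By contrast removing 3 leaves 1 component; it is not a cut vertex. No other vertex is a cut vertex either.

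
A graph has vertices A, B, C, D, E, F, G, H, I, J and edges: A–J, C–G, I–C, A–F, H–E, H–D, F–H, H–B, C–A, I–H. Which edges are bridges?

A-J, B-H, C-G, D-H, E-H

The edges on the cycle I-C-A-F-H-I are not bridges since each lies on that cycle.
But removing C–G disconnects C from G; removing H–E disconnects H from E; removing H–B disconnects H from B; removing A–J disconnects A from J — these are bridges.
In total 5 edges are bridges.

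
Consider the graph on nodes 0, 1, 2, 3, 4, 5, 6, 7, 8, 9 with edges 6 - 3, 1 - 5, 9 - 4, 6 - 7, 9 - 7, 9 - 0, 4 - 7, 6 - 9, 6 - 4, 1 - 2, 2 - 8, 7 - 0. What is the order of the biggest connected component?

6

Starting from 1 we can reach 1, 2, 5, 8. That is one component of size 4.
Starting from 0 we can reach 0, 3, 4, 6, 7, 9. That is one component of size 6.
The largest has 6 vertices.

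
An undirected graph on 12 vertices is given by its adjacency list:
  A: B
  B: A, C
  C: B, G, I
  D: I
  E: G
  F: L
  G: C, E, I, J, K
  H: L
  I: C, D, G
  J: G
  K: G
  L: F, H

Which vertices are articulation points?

B, C, G, I, L

Removing B increases the component count from 2 to 3, so B is a cut vertex.
Removing C increases the component count from 2 to 3, so C is a cut vertex.
Removing G increases the component count from 2 to 5, so G is a cut vertex.
Likewise I, L are cut vertices.
By contrast removing K leaves 2 components; it is not a cut vertex. No other vertex is a cut vertex either.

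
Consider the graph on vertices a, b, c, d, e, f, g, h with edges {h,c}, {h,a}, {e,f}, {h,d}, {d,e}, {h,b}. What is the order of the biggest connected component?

7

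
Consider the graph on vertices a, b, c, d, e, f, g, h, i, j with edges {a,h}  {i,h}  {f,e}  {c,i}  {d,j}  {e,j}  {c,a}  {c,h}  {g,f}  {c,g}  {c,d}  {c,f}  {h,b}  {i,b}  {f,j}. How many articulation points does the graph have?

1

Removing c increases the component count from 1 to 2, so c is a cut vertex.
By contrast removing j leaves 1 component; it is not a cut vertex. No other vertex is a cut vertex either.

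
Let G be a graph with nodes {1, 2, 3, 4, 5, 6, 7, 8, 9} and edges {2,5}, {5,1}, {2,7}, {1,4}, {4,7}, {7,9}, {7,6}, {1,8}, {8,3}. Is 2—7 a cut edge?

After removing 2—7, the path 2-5-1-4-7 still connects them, so the edge is not a bridge.

No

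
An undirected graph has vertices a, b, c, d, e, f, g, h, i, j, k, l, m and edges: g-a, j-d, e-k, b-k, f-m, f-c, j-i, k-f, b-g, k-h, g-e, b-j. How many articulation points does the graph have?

Removing b increases the component count from 2 to 3, so b is a cut vertex.
Removing f increases the component count from 2 to 4, so f is a cut vertex.
Removing g increases the component count from 2 to 3, so g is a cut vertex.
Likewise j, k are cut vertices.
By contrast removing h leaves 2 components; it is not a cut vertex. No other vertex is a cut vertex either.

5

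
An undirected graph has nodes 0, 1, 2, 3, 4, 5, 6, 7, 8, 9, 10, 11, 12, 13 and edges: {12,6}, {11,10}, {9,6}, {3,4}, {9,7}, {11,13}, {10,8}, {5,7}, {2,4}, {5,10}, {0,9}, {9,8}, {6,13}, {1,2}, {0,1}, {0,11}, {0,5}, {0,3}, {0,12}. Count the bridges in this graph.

0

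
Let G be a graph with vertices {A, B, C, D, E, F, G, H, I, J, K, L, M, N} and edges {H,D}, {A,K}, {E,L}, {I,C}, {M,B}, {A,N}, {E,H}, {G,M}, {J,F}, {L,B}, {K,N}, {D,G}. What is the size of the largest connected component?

7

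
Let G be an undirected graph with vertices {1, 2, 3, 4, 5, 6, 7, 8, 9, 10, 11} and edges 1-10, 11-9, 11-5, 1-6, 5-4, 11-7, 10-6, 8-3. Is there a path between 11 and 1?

No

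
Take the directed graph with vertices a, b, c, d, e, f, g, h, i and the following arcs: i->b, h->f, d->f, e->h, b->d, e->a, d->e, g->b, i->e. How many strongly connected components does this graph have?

9

{g} is an SCC by itself.
{i} is an SCC by itself.
{h} is an SCC by itself.
{c} is an SCC by itself.
{e} is an SCC by itself.
(and 4 more singleton SCCs)
That gives 9 strongly connected components.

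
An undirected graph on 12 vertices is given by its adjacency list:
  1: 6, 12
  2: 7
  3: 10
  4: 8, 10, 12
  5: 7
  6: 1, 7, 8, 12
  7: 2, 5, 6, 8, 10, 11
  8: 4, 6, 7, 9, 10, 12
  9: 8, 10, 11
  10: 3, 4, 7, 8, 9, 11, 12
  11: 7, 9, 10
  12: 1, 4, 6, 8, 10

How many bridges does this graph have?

3

The edges on the cycle 10-12-4-8-10 are not bridges since each lies on that cycle.
But removing 7-2 disconnects 7 from 2; removing 7-5 disconnects 7 from 5; removing 3-10 disconnects 3 from 10 — these are bridges.
That makes 3 bridges.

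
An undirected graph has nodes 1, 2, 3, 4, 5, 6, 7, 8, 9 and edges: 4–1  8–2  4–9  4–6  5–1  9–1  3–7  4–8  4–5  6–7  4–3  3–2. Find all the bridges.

none

The edges on the cycle 4-5-1-4 are not bridges since each lies on that cycle.
Every edge lies on some cycle, so there are no bridges.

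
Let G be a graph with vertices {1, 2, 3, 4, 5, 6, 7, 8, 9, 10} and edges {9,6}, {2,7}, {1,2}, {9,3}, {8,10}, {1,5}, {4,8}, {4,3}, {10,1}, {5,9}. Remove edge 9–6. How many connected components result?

2

Before removal there is 1 component.
9–6 is a bridge — removing it separates 9's side from 6's side.
After removal: 2 components.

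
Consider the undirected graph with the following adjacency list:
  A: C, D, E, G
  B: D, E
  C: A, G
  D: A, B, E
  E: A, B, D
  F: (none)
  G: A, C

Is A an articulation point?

Yes

Deleting A raises the number of components from 2 to 3, so A is a cut vertex.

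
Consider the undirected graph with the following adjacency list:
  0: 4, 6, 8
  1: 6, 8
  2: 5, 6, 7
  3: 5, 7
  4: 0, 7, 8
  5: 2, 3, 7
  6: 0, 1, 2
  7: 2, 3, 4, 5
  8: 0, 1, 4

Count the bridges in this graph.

0

The edges on the cycle 6-1-8-0-6 are not bridges since each lies on that cycle.
Every edge lies on some cycle, so there are no bridges.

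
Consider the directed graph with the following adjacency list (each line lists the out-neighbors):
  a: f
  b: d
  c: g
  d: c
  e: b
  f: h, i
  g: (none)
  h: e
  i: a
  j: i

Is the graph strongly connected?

There is no directed path from b to h, so the graph is not strongly connected.

No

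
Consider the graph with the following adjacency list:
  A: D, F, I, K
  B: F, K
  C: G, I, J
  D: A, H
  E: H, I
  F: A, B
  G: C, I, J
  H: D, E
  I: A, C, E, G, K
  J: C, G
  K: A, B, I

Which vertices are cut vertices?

I

Removing I increases the component count from 1 to 2, so I is a cut vertex.
By contrast removing A leaves 1 component; it is not a cut vertex. No other vertex is a cut vertex either.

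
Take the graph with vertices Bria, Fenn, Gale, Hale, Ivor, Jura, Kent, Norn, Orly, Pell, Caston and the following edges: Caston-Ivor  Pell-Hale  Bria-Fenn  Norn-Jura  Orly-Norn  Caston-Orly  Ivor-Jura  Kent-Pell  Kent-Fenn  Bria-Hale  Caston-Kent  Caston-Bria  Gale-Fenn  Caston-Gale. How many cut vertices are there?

Removing Caston increases the component count from 1 to 2, so Caston is a cut vertex.
By contrast removing Hale leaves 1 component; it is not a cut vertex. No other vertex is a cut vertex either.

1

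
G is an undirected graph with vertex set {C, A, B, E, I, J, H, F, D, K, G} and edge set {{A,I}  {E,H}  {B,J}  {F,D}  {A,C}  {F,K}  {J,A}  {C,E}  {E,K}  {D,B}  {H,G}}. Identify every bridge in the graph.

The edges on the cycle F-D-B-J-A-C-E-K-F are not bridges since each lies on that cycle.
But removing I–A disconnects I from A; removing H–E disconnects H from E; removing H–G disconnects H from G — these are bridges.

A-I, E-H, G-H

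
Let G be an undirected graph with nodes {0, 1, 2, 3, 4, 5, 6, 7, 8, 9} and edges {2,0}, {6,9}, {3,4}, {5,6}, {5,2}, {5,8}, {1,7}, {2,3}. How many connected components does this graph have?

Starting from 1 we can reach 1, 7. That is one component of size 2.
Starting from 0 we can reach 0, 2, 3, 4, 5, 6, 8, 9. That is one component of size 8.
Total: 2 components.

2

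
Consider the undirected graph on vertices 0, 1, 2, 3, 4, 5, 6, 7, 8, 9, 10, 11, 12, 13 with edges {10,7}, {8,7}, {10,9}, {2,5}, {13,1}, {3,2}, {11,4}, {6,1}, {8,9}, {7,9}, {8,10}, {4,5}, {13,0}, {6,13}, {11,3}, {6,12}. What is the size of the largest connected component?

5

Starting from 7 we can reach 7, 8, 9, 10. That is one component of size 4.
Starting from 0 we can reach 0, 1, 6, 12, 13. That is one component of size 5.
Starting from 2 we can reach 2, 3, 4, 5, 11. That is one component of size 5.
The largest has 5 vertices.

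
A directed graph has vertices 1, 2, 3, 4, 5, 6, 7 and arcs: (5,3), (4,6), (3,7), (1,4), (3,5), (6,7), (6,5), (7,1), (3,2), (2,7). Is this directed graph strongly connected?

Yes

From 5 we can reach every vertex (1, 2, 3, 4, 5, 6, 7), and every vertex can reach 5 (1, 2, 3, 4, 5, 6, 7). So the whole graph is one strongly connected component.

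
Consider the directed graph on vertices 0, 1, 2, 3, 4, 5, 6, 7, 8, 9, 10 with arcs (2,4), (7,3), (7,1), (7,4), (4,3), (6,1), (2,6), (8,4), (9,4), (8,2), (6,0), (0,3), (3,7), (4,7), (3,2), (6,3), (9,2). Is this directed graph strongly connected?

No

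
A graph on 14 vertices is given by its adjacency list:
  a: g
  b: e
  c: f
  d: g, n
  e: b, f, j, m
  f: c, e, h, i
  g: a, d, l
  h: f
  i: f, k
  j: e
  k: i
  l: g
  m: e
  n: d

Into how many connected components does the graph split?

2

Starting from a we can reach a, d, g, l, n. That is one component of size 5.
Starting from b we can reach b, c, e, f, h, i, j, k, m. That is one component of size 9.
Total: 2 components.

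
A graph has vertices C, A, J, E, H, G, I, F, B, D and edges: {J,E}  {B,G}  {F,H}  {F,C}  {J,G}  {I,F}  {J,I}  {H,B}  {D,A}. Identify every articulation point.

Removing F increases the component count from 2 to 3, so F is a cut vertex.
Removing J increases the component count from 2 to 3, so J is a cut vertex.
By contrast removing G leaves 2 components; it is not a cut vertex. No other vertex is a cut vertex either.

F, J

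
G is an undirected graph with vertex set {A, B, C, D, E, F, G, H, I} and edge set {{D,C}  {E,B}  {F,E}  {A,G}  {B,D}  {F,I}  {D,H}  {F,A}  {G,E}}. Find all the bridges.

The edges on the cycle F-A-G-E-F are not bridges since each lies on that cycle.
But removing E–B disconnects E from B; removing B–D disconnects B from D; removing D–C disconnects D from C; removing F–I disconnects F from I — these are bridges.
In total 5 edges are bridges.

B-D, B-E, C-D, D-H, F-I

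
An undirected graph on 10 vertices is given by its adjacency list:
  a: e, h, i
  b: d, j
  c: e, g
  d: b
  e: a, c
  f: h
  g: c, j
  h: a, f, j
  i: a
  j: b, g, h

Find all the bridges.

a-i, b-d, b-j, f-h

The edges on the cycle g-c-e-a-h-j-g are not bridges since each lies on that cycle.
But removing i-a disconnects i from a; removing b-d disconnects b from d; removing j-b disconnects j from b; removing f-h disconnects f from h — these are bridges.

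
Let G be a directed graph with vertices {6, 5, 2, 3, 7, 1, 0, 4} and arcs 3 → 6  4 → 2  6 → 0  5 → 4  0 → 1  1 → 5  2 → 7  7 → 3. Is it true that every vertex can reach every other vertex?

From 0 we can reach every vertex (0, 1, 2, 3, 4, 5, 6, 7), and every vertex can reach 0 (0, 1, 2, 3, 4, 5, 6, 7). So the whole graph is one strongly connected component.

Yes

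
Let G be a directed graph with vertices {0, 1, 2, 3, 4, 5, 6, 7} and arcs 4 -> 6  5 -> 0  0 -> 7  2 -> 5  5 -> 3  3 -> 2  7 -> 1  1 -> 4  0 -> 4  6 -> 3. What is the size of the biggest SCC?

8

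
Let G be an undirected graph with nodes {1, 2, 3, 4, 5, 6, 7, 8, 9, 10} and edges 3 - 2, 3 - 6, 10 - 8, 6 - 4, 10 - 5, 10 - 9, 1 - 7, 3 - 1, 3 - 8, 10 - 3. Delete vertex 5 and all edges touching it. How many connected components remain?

1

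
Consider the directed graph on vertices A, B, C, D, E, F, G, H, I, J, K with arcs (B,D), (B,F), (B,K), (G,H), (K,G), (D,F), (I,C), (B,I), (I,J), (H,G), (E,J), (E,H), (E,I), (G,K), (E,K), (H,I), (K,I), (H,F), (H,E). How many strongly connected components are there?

8

{E, G, H, K} are all mutually reachable — one SCC of size 4.
{C} is an SCC by itself.
{D} is an SCC by itself.
{F} is an SCC by itself.
{J} is an SCC by itself.
(and 3 more singleton SCCs)
That gives 8 strongly connected components.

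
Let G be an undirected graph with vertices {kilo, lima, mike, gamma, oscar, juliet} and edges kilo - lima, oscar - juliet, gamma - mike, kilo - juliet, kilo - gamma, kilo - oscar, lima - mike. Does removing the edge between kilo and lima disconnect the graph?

No

After removing kilo - lima, the path kilo-gamma-mike-lima still connects them, so the edge is not a bridge.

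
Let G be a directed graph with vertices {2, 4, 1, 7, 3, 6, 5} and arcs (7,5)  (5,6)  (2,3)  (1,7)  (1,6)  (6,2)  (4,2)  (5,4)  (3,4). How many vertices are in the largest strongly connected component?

3

{2, 3, 4} are all mutually reachable — one SCC of size 3.
{7} is an SCC by itself.
{1} is an SCC by itself.
{5} is an SCC by itself.
{6} is an SCC by itself.
The largest has 3 vertices.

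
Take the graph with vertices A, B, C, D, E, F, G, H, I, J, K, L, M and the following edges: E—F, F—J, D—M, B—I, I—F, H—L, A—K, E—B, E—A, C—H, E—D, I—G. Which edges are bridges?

The edges on the cycle E-B-I-F-E are not bridges since each lies on that cycle.
But removing E—D disconnects E from D; removing H—L disconnects H from L; removing E—A disconnects E from A; removing M—D disconnects M from D — these are bridges.
In total 8 edges are bridges.

A-E, A-K, C-H, D-E, D-M, F-J, G-I, H-L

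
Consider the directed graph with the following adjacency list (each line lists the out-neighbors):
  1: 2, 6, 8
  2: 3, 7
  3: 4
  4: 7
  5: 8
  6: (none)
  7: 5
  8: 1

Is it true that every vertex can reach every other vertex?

There is no directed path from 6 to 8, so the graph is not strongly connected.

No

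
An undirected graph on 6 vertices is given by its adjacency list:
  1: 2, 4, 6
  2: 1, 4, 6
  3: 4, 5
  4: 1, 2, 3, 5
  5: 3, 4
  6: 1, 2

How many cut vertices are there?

Removing 4 increases the component count from 1 to 2, so 4 is a cut vertex.
By contrast removing 5 leaves 1 component; it is not a cut vertex. No other vertex is a cut vertex either.

1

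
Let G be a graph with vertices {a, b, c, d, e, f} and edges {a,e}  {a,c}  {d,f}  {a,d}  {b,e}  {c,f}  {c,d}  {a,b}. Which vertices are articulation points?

a

Removing a increases the component count from 1 to 2, so a is a cut vertex.
By contrast removing b leaves 1 component; it is not a cut vertex. No other vertex is a cut vertex either.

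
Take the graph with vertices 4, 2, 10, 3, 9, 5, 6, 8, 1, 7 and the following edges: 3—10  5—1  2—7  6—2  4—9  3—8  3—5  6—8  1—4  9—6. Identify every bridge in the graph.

The edges on the cycle 3-5-1-4-9-6-8-3 are not bridges since each lies on that cycle.
But removing 3—10 disconnects 3 from 10; removing 2—7 disconnects 2 from 7; removing 2—6 disconnects 2 from 6 — these are bridges.

10-3, 2-6, 2-7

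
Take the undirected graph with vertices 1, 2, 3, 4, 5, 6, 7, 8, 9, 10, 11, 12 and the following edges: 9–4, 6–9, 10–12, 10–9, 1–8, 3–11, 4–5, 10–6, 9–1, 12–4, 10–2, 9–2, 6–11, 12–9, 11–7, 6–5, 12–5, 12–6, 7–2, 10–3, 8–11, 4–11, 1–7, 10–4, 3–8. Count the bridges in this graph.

0

The edges on the cycle 10-12-5-6-10 are not bridges since each lies on that cycle.
Every edge lies on some cycle, so there are no bridges.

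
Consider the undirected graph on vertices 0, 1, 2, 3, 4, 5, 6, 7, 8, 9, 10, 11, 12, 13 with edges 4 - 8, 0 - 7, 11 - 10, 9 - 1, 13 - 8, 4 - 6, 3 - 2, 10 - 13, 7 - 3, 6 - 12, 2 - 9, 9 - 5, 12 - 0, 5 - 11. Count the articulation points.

1

Removing 9 increases the component count from 1 to 2, so 9 is a cut vertex.
By contrast removing 3 leaves 1 component; it is not a cut vertex. No other vertex is a cut vertex either.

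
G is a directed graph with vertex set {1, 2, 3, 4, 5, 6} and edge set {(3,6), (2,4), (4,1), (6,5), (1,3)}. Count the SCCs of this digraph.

6

{1} is an SCC by itself.
{6} is an SCC by itself.
{4} is an SCC by itself.
{5} is an SCC by itself.
{2} is an SCC by itself.
(and 1 more singleton SCC)
That gives 6 strongly connected components.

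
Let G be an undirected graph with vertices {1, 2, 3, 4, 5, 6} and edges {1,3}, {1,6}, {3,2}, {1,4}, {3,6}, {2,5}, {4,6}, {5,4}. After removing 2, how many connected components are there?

1

With 2 gone, the remaining components are: {1, 3, 4, 5, 6}.
That is 1 component.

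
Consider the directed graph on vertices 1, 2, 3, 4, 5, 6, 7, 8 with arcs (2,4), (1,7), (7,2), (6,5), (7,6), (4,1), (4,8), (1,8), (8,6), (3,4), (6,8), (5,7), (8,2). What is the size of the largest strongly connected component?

7

{1, 2, 4, 5, 6, 7, 8} are all mutually reachable — one SCC of size 7.
{3} is an SCC by itself.
The largest has 7 vertices.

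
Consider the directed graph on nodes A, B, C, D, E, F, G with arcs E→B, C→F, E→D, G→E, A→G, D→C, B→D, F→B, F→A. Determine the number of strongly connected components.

1

{A, B, C, D, E, F, G} are all mutually reachable — one SCC of size 7.
That gives 1 strongly connected component.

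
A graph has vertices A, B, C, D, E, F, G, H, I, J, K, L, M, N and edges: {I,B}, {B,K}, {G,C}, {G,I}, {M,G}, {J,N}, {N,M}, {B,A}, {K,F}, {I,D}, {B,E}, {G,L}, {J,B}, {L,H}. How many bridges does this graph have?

8

The edges on the cycle J-N-M-G-I-B-J are not bridges since each lies on that cycle.
But removing L–H disconnects L from H; removing G–C disconnects G from C; removing E–B disconnects E from B; removing L–G disconnects L from G — these are bridges.
In total 8 edges are bridges.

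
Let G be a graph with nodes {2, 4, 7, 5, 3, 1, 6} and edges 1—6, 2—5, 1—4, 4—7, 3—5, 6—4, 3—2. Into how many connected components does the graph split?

Starting from 2 we can reach 2, 3, 5. That is one component of size 3.
Starting from 1 we can reach 1, 4, 6, 7. That is one component of size 4.
Total: 2 components.

2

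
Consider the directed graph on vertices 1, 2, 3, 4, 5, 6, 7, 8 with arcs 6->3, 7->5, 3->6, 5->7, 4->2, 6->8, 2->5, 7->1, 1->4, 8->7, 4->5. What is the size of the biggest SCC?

5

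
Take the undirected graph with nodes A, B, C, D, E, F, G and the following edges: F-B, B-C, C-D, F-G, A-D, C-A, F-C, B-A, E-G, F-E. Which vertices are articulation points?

F

Removing F increases the component count from 1 to 2, so F is a cut vertex.
By contrast removing G leaves 1 component; it is not a cut vertex. No other vertex is a cut vertex either.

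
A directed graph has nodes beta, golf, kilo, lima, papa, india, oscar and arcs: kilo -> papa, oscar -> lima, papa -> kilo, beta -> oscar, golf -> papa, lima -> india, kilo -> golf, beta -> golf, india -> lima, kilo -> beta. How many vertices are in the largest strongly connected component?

{beta, golf, kilo, papa} are all mutually reachable — one SCC of size 4.
{lima, india} are all mutually reachable — one SCC of size 2.
{oscar} is an SCC by itself.
The largest has 4 vertices.

4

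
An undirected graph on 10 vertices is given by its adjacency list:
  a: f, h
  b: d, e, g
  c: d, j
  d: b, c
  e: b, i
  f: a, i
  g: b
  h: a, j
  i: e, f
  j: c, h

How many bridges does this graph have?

1

The edges on the cycle a-h-j-c-d-b-e-i-f-a are not bridges since each lies on that cycle.
But removing g-b disconnects g from b — this is a bridge.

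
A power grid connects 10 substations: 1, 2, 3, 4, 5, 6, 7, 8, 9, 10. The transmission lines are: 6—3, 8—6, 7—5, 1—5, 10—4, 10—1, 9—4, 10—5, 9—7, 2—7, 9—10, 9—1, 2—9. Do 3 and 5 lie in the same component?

No

The component containing 3 is {3, 6, 8}, and 5 is not in it.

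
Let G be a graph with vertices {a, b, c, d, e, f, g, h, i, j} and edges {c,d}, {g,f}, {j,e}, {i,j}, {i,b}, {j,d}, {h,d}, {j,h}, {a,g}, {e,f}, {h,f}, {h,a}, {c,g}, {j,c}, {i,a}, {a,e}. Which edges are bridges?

b-i

The edges on the cycle j-h-f-g-c-j are not bridges since each lies on that cycle.
But removing i—b disconnects i from b — this is a bridge.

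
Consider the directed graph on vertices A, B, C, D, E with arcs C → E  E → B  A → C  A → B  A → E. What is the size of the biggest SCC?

{B} is an SCC by itself.
{A} is an SCC by itself.
{D} is an SCC by itself.
{E} is an SCC by itself.
{C} is an SCC by itself.
The largest has 1 vertex.

1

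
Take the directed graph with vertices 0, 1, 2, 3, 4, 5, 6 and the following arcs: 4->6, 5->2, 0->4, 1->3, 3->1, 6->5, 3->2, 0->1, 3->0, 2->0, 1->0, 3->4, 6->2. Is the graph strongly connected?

From 2 we can reach every vertex (0, 1, 2, 3, 4, 5, 6), and every vertex can reach 2 (0, 1, 2, 3, 4, 5, 6). So the whole graph is one strongly connected component.

Yes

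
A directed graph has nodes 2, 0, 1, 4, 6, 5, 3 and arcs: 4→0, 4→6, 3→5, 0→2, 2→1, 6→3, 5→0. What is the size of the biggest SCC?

{4} is an SCC by itself.
{0} is an SCC by itself.
{3} is an SCC by itself.
{6} is an SCC by itself.
{1} is an SCC by itself.
(and 2 more singleton SCCs)
The largest has 1 vertex.

1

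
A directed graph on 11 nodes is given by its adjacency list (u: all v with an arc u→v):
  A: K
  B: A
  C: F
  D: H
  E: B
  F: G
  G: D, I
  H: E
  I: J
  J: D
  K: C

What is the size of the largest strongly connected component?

11

{A, B, C, D, E, F, G, H, I, J, K} are all mutually reachable — one SCC of size 11.
The largest has 11 vertices.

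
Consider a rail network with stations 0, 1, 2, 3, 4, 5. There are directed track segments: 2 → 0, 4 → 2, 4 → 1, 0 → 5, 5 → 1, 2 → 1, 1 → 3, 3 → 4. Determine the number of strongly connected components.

{0, 1, 2, 3, 4, 5} are all mutually reachable — one SCC of size 6.
That gives 1 strongly connected component.

1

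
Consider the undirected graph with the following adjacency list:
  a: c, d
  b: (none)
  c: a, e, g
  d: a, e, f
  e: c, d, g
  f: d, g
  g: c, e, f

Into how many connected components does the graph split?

2

b is isolated — a component by itself.
Starting from a we can reach a, c, d, e, f, g. That is one component of size 6.
Total: 2 components.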